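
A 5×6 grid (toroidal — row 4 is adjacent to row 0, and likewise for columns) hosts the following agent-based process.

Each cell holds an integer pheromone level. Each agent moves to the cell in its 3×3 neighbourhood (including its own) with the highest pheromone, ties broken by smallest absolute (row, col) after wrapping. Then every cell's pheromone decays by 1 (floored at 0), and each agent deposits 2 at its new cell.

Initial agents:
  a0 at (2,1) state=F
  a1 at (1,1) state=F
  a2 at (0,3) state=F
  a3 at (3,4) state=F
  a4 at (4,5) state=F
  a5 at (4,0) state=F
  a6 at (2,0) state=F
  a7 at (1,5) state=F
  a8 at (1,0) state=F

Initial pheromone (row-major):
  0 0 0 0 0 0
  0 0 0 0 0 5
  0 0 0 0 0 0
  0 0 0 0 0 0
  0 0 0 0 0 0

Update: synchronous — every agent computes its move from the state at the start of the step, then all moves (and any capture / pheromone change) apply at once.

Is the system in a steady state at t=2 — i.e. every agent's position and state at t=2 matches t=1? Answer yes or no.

no

t=1: a0@(1,0) a1@(0,0) a2@(0,2) a3@(2,3) a4@(0,0) a5@(0,0) a6@(1,5) a7@(1,5) a8@(1,5) | pheromone: 6 0 2 0 0 0 / 2 0 0 0 0 10 / 0 0 0 2 0 0 / 0 0 0 0 0 0 / 0 0 0 0 0 0
t=2: a0@(1,5) a1@(1,5) a2@(0,2) a3@(2,3) a4@(1,5) a5@(1,5) a6@(1,5) a7@(1,5) a8@(1,5) | pheromone: 5 0 3 0 0 0 / 1 0 0 0 0 23 / 0 0 0 3 0 0 / 0 0 0 0 0 0 / 0 0 0 0 0 0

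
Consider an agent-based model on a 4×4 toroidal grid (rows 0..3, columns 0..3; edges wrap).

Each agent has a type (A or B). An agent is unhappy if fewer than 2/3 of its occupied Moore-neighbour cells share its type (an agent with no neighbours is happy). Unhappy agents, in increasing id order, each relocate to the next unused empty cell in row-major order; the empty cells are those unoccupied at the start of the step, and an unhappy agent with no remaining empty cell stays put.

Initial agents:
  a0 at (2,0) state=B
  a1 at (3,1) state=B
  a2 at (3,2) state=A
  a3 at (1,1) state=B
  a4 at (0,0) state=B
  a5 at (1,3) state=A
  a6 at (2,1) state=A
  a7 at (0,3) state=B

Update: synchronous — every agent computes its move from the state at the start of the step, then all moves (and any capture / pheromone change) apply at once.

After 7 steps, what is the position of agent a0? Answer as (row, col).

(0, 1)

t=1: a0@(0,1):B a1@(0,2):B a2@(1,0):A a3@(1,1):B a4@(0,0):B a5@(1,2):A a6@(2,2):A a7@(2,3):B
t=2: a0@(0,3):B a1@(0,2):B a2@(1,3):A a3@(2,0):B a4@(0,0):B a5@(2,1):A a6@(3,0):A a7@(3,1):B
t=3: a0@(0,1):B a1@(0,2):B a2@(1,0):A a3@(1,1):B a4@(1,2):B a5@(2,2):A a6@(2,3):A a7@(3,2):B
t=4: a0@(0,1):B a1@(0,2):B a2@(0,0):A a3@(0,3):B a4@(1,3):B a5@(2,0):A a6@(2,1):A a7@(3,0):B
t=5: a0@(0,1):B a1@(0,2):B a2@(1,0):A a3@(0,3):B a4@(1,1):B a5@(1,2):A a6@(2,2):A a7@(2,3):B
t=6: a0@(0,0):B a1@(0,2):B a2@(1,3):A a3@(2,0):B a4@(2,1):B a5@(3,0):A a6@(3,1):A a7@(3,2):B
t=7: a0@(0,1):B a1@(0,3):B a2@(1,0):A a3@(1,1):B a4@(1,2):B a5@(2,2):A a6@(2,3):A a7@(3,2):B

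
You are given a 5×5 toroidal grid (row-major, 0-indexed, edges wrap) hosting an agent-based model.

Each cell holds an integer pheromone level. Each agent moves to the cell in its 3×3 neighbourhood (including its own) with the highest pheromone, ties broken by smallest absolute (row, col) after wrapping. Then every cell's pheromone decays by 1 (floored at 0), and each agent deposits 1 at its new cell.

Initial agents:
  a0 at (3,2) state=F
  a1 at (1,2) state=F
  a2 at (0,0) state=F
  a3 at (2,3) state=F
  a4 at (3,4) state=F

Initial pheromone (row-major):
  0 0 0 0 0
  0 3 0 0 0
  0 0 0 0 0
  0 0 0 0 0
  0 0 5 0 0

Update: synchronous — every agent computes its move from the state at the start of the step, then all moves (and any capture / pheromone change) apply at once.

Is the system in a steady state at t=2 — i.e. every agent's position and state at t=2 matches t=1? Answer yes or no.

t=1: a0@(4,2) a1@(1,1) a2@(1,1) a3@(1,2) a4@(2,0) | pheromone: 0 0 0 0 0 / 0 4 1 0 0 / 1 0 0 0 0 / 0 0 0 0 0 / 0 0 5 0 0
t=2: a0@(4,2) a1@(1,1) a2@(1,1) a3@(1,1) a4@(1,1) | pheromone: 0 0 0 0 0 / 0 7 0 0 0 / 0 0 0 0 0 / 0 0 0 0 0 / 0 0 5 0 0

no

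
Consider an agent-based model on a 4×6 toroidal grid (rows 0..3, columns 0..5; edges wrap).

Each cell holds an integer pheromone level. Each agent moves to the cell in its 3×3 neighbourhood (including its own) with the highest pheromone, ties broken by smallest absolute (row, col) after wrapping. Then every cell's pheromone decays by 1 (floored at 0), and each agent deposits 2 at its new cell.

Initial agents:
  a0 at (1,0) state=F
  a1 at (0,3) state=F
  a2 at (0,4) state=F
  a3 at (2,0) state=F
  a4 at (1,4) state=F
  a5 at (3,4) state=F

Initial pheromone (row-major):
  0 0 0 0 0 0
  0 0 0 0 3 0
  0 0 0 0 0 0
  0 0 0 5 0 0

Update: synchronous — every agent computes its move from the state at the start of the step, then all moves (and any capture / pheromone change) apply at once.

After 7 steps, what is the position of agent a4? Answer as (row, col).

t=1: a0@(0,0) a1@(3,3) a2@(3,3) a3@(1,0) a4@(1,4) a5@(3,3) | pheromone: 2 0 0 0 0 0 / 2 0 0 0 4 0 / 0 0 0 0 0 0 / 0 0 0 10 0 0
t=2: a0@(0,0) a1@(3,3) a2@(3,3) a3@(0,0) a4@(1,4) a5@(3,3) | pheromone: 5 0 0 0 0 0 / 1 0 0 0 5 0 / 0 0 0 0 0 0 / 0 0 0 15 0 0
t=3: a0@(0,0) a1@(3,3) a2@(3,3) a3@(0,0) a4@(1,4) a5@(3,3) | pheromone: 8 0 0 0 0 0 / 0 0 0 0 6 0 / 0 0 0 0 0 0 / 0 0 0 20 0 0
t=4: a0@(0,0) a1@(3,3) a2@(3,3) a3@(0,0) a4@(1,4) a5@(3,3) | pheromone: 11 0 0 0 0 0 / 0 0 0 0 7 0 / 0 0 0 0 0 0 / 0 0 0 25 0 0
t=5: a0@(0,0) a1@(3,3) a2@(3,3) a3@(0,0) a4@(1,4) a5@(3,3) | pheromone: 14 0 0 0 0 0 / 0 0 0 0 8 0 / 0 0 0 0 0 0 / 0 0 0 30 0 0
t=6: a0@(0,0) a1@(3,3) a2@(3,3) a3@(0,0) a4@(1,4) a5@(3,3) | pheromone: 17 0 0 0 0 0 / 0 0 0 0 9 0 / 0 0 0 0 0 0 / 0 0 0 35 0 0
t=7: a0@(0,0) a1@(3,3) a2@(3,3) a3@(0,0) a4@(1,4) a5@(3,3) | pheromone: 20 0 0 0 0 0 / 0 0 0 0 10 0 / 0 0 0 0 0 0 / 0 0 0 40 0 0

(1, 4)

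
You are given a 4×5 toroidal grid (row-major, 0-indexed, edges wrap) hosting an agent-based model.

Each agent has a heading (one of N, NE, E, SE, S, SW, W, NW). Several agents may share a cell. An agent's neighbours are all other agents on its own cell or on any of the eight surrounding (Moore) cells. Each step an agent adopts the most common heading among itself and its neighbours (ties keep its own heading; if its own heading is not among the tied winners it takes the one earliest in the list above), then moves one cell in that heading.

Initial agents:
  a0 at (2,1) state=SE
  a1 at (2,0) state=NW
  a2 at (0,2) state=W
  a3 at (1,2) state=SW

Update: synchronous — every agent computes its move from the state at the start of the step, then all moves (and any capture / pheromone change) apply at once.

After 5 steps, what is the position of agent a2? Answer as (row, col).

(0, 2)

t=1: a0@(3,2):SE a1@(1,4):NW a2@(0,1):W a3@(2,1):SW
t=2: a0@(0,3):SE a1@(0,3):NW a2@(0,0):W a3@(3,0):SW
t=3: a0@(1,4):SE a1@(3,2):NW a2@(0,4):W a3@(0,4):SW
t=4: a0@(2,0):SE a1@(2,1):NW a2@(0,3):W a3@(1,3):SW
t=5: a0@(3,1):SE a1@(1,0):NW a2@(0,2):W a3@(2,2):SW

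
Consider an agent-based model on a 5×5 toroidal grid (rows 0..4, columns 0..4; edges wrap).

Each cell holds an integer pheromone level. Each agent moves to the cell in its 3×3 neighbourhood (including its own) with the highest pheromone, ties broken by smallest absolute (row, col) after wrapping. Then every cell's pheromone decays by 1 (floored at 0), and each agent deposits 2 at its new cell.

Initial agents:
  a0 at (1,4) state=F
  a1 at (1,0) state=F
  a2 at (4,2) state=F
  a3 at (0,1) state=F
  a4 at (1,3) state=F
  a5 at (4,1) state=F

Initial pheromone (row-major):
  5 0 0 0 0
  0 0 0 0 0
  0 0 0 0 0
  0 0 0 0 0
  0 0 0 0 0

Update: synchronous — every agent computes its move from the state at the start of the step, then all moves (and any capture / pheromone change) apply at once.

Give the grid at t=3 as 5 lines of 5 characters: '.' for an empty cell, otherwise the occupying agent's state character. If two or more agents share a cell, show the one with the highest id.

t=1: a0@(0,0) a1@(0,0) a2@(0,1) a3@(0,0) a4@(0,2) a5@(0,0) | pheromone: 12 2 2 0 0 / 0 0 0 0 0 / 0 0 0 0 0 / 0 0 0 0 0 / 0 0 0 0 0
t=2: a0@(0,0) a1@(0,0) a2@(0,0) a3@(0,0) a4@(0,1) a5@(0,0) | pheromone: 21 3 1 0 0 / 0 0 0 0 0 / 0 0 0 0 0 / 0 0 0 0 0 / 0 0 0 0 0
t=3: a0@(0,0) a1@(0,0) a2@(0,0) a3@(0,0) a4@(0,0) a5@(0,0) | pheromone: 32 2 0 0 0 / 0 0 0 0 0 / 0 0 0 0 0 / 0 0 0 0 0 / 0 0 0 0 0

F....
.....
.....
.....
.....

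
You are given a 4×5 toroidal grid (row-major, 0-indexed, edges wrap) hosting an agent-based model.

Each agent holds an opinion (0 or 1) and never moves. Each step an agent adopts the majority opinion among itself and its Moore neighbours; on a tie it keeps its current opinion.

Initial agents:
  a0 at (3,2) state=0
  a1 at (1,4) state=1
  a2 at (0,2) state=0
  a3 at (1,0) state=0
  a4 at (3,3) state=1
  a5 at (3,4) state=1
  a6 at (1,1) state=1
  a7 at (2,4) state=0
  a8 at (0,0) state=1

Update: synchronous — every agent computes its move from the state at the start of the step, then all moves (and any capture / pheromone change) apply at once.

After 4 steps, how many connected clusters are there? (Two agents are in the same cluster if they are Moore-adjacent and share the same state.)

t=1: a0@(3,2):0 a1@(1,4):1 a2@(0,2):0 a3@(1,0):1 a4@(3,3):0 a5@(3,4):1 a6@(1,1):1 a7@(2,4):1 a8@(0,0):1
t=2: (unchanged — steady state)

2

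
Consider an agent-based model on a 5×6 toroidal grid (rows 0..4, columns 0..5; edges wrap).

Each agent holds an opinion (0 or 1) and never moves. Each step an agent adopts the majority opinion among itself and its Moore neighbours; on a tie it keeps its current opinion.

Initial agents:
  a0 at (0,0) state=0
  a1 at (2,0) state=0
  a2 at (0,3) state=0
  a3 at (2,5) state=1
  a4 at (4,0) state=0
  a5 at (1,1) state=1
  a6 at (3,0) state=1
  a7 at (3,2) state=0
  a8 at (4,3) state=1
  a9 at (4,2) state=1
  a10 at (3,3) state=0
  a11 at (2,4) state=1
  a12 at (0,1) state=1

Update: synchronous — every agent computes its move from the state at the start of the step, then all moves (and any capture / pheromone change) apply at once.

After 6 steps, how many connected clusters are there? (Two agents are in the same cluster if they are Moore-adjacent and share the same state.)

2

t=1: a0@(0,0):0 a1@(2,0):1 a2@(0,3):1 a3@(2,5):1 a4@(4,0):0 a5@(1,1):1 a6@(3,0):1 a7@(3,2):0 a8@(4,3):0 a9@(4,2):1 a10@(3,3):1 a11@(2,4):1 a12@(0,1):1
t=2: a0@(0,0):0 a1@(2,0):1 a2@(0,3):1 a3@(2,5):1 a4@(4,0):0 a5@(1,1):1 a6@(3,0):1 a7@(3,2):0 a8@(4,3):1 a9@(4,2):1 a10@(3,3):1 a11@(2,4):1 a12@(0,1):1
t=3: a0@(0,0):0 a1@(2,0):1 a2@(0,3):1 a3@(2,5):1 a4@(4,0):0 a5@(1,1):1 a6@(3,0):1 a7@(3,2):1 a8@(4,3):1 a9@(4,2):1 a10@(3,3):1 a11@(2,4):1 a12@(0,1):1
t=4: (unchanged — steady state)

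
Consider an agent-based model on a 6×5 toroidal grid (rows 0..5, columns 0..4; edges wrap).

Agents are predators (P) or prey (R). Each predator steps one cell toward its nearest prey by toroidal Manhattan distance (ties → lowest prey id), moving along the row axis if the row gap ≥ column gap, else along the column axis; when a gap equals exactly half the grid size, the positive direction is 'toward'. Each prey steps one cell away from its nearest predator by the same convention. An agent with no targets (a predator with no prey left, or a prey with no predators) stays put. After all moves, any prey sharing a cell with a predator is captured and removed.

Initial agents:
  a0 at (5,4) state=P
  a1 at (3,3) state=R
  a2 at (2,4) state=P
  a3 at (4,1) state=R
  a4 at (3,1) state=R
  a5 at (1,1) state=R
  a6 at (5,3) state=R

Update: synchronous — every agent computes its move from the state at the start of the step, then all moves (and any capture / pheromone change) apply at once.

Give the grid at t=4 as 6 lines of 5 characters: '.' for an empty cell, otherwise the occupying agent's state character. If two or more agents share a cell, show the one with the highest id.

t=1: a0@(5,3):P a1@(4,3):R a2@(3,4):P a3@(4,2):R a4@(3,2):R a5@(1,2):R a6@(5,2):R
t=2: a0@(4,3):P a1@(3,3):R a2@(4,4):P a3@(3,2):R a4@(3,1):R a5@(2,2):R a6@(5,1):R
t=3: a0@(3,3):P a1@(2,3):R a2@(3,4):P a3@(2,2):R a4@(3,0):R a5@(1,2):R a6@(5,0):R
t=4: a0@(2,3):P a1@(1,3):R a2@(3,0):P a3@(1,2):R a4@(3,1):R a5@(0,2):R a6@(0,0):R

R.R..
..RR.
...P.
PR...
.....
.....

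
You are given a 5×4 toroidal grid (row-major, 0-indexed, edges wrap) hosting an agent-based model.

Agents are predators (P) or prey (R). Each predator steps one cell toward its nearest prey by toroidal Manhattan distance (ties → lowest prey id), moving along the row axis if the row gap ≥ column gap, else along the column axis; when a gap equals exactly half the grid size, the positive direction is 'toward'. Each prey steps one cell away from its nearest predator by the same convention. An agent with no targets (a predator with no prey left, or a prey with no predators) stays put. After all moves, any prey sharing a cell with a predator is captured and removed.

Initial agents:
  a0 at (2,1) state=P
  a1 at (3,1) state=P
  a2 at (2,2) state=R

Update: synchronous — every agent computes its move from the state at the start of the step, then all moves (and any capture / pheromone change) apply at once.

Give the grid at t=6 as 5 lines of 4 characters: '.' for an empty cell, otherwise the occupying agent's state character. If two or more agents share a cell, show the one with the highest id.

....
....
R.PP
....
....

t=1: a0@(2,2):P a1@(2,1):P a2@(2,3):R
t=2: a0@(2,3):P a1@(2,2):P a2@(2,0):R
t=3: a0@(2,0):P a1@(2,3):P a2@(2,1):R
t=4: a0@(2,1):P a1@(2,0):P a2@(2,2):R
t=5: a0@(2,2):P a1@(2,1):P a2@(2,3):R
t=6: a0@(2,3):P a1@(2,2):P a2@(2,0):R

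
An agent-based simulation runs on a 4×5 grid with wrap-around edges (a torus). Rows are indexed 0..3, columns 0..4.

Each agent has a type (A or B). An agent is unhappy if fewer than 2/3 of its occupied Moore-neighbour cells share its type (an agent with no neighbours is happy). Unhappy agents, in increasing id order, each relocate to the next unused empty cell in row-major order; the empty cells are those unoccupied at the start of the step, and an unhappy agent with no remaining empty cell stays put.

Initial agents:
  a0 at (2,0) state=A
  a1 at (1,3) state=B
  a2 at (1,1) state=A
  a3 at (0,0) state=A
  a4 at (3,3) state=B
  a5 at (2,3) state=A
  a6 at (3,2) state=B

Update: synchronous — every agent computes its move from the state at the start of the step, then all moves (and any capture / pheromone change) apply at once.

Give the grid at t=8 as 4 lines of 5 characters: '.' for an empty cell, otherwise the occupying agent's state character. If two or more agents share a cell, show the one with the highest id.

t=1: a0@(2,0):A a1@(0,1):B a2@(1,1):A a3@(0,0):A a4@(0,2):B a5@(0,3):A a6@(0,4):B
t=2: a0@(2,0):A a1@(1,0):B a2@(1,2):A a3@(1,3):A a4@(1,4):B a5@(2,1):A a6@(2,2):B
t=3: a0@(0,0):A a1@(0,1):B a2@(1,2):A a3@(0,2):A a4@(0,3):B a5@(0,4):A a6@(1,1):B
t=4: a0@(1,0):A a1@(1,3):B a2@(1,4):A a3@(2,0):A a4@(2,1):B a5@(2,2):A a6@(2,3):B
t=5: a0@(1,0):A a1@(0,0):B a2@(0,1):A a3@(2,0):A a4@(0,2):B a5@(0,3):A a6@(0,4):B
t=6: a0@(1,1):A a1@(1,2):B a2@(1,3):A a3@(2,0):A a4@(1,4):B a5@(2,1):A a6@(2,2):B
t=7: a0@(0,0):A a1@(0,1):B a2@(0,2):A a3@(2,0):A a4@(0,3):B a5@(0,4):A a6@(1,0):B
t=8: a0@(1,1):A a1@(1,2):B a2@(1,3):A a3@(1,4):A a4@(2,1):B a5@(2,2):A a6@(2,3):B

.....
.ABAA
.BAB.
.....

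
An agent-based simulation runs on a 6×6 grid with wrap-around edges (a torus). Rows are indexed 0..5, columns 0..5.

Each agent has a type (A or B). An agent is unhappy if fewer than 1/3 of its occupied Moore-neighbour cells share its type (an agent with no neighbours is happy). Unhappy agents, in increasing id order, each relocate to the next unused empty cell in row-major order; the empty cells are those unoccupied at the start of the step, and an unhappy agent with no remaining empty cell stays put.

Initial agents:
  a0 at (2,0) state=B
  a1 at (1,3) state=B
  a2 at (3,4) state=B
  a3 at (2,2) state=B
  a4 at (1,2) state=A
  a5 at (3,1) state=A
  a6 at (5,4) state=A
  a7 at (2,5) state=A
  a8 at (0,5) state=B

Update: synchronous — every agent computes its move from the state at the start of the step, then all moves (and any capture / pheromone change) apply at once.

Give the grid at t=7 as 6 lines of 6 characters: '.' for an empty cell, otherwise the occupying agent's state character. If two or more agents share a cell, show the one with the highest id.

BBAAAB
.B..A.
..B...
......
......
......

t=1: a0@(0,0):B a1@(1,3):B a2@(0,1):B a3@(2,2):B a4@(0,2):A a5@(0,3):A a6@(0,4):A a7@(1,0):A a8@(1,1):B
t=2: a0@(0,0):B a1@(0,5):B a2@(0,1):B a3@(2,2):B a4@(1,2):A a5@(0,3):A a6@(0,4):A a7@(1,4):A a8@(1,1):B
t=3: a0@(0,0):B a1@(0,5):B a2@(0,1):B a3@(2,2):B a4@(0,2):A a5@(0,3):A a6@(0,4):A a7@(1,4):A a8@(1,1):B
t=4: (unchanged — steady state)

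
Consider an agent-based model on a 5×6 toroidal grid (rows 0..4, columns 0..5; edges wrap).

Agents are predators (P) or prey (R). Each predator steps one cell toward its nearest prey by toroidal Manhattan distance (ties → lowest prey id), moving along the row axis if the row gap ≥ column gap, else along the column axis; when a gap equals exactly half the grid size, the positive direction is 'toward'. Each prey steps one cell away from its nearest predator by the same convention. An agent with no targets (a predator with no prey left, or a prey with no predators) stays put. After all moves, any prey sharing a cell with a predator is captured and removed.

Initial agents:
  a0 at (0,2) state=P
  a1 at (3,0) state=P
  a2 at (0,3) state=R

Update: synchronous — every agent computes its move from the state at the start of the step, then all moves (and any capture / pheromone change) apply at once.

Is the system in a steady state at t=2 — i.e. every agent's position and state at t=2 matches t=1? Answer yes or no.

no

t=1: a0@(0,3):P a1@(3,1):P a2@(0,4):R
t=2: a0@(0,4):P a1@(3,2):P a2@(0,5):R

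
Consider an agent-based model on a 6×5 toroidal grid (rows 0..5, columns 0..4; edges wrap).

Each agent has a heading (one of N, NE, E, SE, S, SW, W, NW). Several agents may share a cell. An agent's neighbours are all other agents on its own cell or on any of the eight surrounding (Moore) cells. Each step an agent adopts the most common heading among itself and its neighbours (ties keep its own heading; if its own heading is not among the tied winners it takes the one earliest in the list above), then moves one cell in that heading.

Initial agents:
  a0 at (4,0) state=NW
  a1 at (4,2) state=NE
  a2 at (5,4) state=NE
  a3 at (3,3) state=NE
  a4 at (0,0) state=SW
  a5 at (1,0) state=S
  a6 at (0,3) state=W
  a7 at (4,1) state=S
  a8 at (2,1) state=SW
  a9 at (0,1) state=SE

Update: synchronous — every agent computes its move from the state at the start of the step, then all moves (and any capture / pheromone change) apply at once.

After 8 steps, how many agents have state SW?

9

t=1: a0@(3,4):NW a1@(3,3):NE a2@(4,0):NE a3@(2,4):NE a4@(1,4):SW a5@(2,4):SW a6@(0,2):W a7@(5,1):S a8@(3,0):SW a9@(1,2):SE
t=2: a0@(2,0):NE a1@(2,4):NE a2@(3,1):NE a3@(3,3):SW a4@(2,3):SW a5@(3,3):SW a6@(0,1):W a7@(0,1):S a8@(4,4):SW a9@(2,3):SE
t=3: a0@(1,1):NE a1@(3,3):SW a2@(2,2):NE a3@(4,2):SW a4@(3,2):SW a5@(4,2):SW a6@(0,0):W a7@(1,1):S a8@(5,3):SW a9@(3,2):SW
t=4: a0@(0,2):NE a1@(4,2):SW a2@(3,1):SW a3@(5,1):SW a4@(4,1):SW a5@(5,1):SW a6@(0,4):W a7@(0,2):NE a8@(0,2):SW a9@(4,1):SW
t=5: a0@(1,1):SW a1@(5,1):SW a2@(4,0):SW a3@(0,0):SW a4@(5,0):SW a5@(0,0):SW a6@(0,3):W a7@(1,1):SW a8@(1,1):SW a9@(5,0):SW
t=6: a0@(2,0):SW a1@(0,0):SW a2@(5,4):SW a3@(1,4):SW a4@(0,4):SW a5@(1,4):SW a6@(0,2):W a7@(2,0):SW a8@(2,0):SW a9@(0,4):SW
t=7: a0@(3,4):SW a1@(1,4):SW a2@(0,3):SW a3@(2,3):SW a4@(1,3):SW a5@(2,3):SW a6@(0,1):W a7@(3,4):SW a8@(3,4):SW a9@(1,3):SW
t=8: a0@(4,3):SW a1@(2,3):SW a2@(1,2):SW a3@(3,2):SW a4@(2,2):SW a5@(3,2):SW a6@(0,0):W a7@(4,3):SW a8@(4,3):SW a9@(2,2):SW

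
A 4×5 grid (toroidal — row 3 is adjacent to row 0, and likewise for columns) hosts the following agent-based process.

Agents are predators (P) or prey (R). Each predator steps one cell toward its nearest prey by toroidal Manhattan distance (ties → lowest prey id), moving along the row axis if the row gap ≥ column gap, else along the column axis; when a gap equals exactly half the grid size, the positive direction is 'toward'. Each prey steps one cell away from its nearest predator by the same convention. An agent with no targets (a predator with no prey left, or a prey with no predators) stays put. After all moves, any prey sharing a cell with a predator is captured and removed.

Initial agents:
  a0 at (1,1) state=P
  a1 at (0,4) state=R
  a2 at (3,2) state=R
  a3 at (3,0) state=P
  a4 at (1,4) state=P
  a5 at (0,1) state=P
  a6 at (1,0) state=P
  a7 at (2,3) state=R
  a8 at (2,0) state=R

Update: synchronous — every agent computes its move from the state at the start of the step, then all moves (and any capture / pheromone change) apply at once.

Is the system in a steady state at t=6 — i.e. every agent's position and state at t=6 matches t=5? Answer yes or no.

t=1: a0@(2,1):P a1@(3,4):R a2@(3,3):R a3@(2,0):P a4@(0,4):P a5@(0,0):P a6@(2,0):P a7@(3,3):R a8@(1,0):R
t=2: a0@(1,1):P a1@(2,4):R a2@(2,3):R a3@(1,0):P a4@(3,4):P a5@(1,0):P a6@(1,0):P a7@(2,3):R a8@(0,0):R
t=3: a0@(0,1):P a1@(1,4):R a2@(1,3):R a3@(0,0):P a4@(2,4):P a5@(0,0):P a6@(0,0):P a7@(1,3):R a8@(3,0):R
t=4: a0@(3,1):P a1@(0,4):R a2@(0,3):R a3@(3,0):P a4@(1,4):P a5@(3,0):P a6@(3,0):P a7@(0,3):R a8@(2,0):R
t=5: a0@(2,1):P a1@(3,4):R a2@(3,3):R a3@(2,0):P a4@(0,4):P a5@(2,0):P a6@(2,0):P a7@(3,3):R a8@(1,0):R
t=6: a0@(1,1):P a1@(2,4):R a2@(2,3):R a3@(1,0):P a4@(3,4):P a5@(1,0):P a6@(1,0):P a7@(2,3):R a8@(0,0):R

no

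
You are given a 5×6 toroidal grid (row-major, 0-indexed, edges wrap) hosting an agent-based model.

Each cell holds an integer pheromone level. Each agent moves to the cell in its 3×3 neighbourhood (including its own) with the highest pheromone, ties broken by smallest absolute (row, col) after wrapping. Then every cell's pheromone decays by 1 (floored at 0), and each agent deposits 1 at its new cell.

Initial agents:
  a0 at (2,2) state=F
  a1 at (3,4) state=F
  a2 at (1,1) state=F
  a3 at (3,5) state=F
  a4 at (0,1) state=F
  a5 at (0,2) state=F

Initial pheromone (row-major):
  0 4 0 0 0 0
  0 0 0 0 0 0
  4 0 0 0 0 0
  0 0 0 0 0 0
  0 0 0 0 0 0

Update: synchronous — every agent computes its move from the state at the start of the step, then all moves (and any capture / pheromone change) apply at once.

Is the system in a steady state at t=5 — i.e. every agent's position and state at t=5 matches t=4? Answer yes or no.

t=1: a0@(1,1) a1@(2,3) a2@(0,1) a3@(2,0) a4@(0,1) a5@(0,1) | pheromone: 0 6 0 0 0 0 / 0 1 0 0 0 0 / 4 0 0 1 0 0 / 0 0 0 0 0 0 / 0 0 0 0 0 0
t=2: a0@(0,1) a1@(2,3) a2@(0,1) a3@(2,0) a4@(0,1) a5@(0,1) | pheromone: 0 9 0 0 0 0 / 0 0 0 0 0 0 / 4 0 0 1 0 0 / 0 0 0 0 0 0 / 0 0 0 0 0 0
t=3: a0@(0,1) a1@(2,3) a2@(0,1) a3@(2,0) a4@(0,1) a5@(0,1) | pheromone: 0 12 0 0 0 0 / 0 0 0 0 0 0 / 4 0 0 1 0 0 / 0 0 0 0 0 0 / 0 0 0 0 0 0
t=4: a0@(0,1) a1@(2,3) a2@(0,1) a3@(2,0) a4@(0,1) a5@(0,1) | pheromone: 0 15 0 0 0 0 / 0 0 0 0 0 0 / 4 0 0 1 0 0 / 0 0 0 0 0 0 / 0 0 0 0 0 0
t=5: a0@(0,1) a1@(2,3) a2@(0,1) a3@(2,0) a4@(0,1) a5@(0,1) | pheromone: 0 18 0 0 0 0 / 0 0 0 0 0 0 / 4 0 0 1 0 0 / 0 0 0 0 0 0 / 0 0 0 0 0 0

yes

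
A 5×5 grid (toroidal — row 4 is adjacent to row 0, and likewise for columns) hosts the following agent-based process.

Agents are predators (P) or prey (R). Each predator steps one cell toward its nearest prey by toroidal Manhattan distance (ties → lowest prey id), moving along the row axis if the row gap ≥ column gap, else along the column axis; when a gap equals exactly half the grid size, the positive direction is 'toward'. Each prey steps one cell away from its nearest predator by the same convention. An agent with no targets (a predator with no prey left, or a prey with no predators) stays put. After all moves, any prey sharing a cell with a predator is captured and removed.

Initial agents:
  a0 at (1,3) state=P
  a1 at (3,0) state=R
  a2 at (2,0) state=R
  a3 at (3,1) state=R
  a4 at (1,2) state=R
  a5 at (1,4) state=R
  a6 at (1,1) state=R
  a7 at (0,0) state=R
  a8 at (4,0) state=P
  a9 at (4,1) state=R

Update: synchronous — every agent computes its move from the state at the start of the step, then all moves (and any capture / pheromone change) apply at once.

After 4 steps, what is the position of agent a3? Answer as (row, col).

(3, 1)

t=1: a0@(1,2):P a1@(2,0):R a2@(1,0):R a3@(2,1):R a4@(1,1):R a5@(1,0):R a6@(1,0):R a7@(1,0):R a8@(3,0):P a9@(4,2):R
t=2: a0@(1,1):P a1@(1,0):R a2@(1,4):R a3@(3,1):R a4@(1,0):R a5@(1,4):R a6@(1,4):R a7@(1,4):R a8@(2,0):P a9@(3,2):R
t=3: a0@(1,0):P a1@(1,4):R a2@(1,3):R a3@(4,1):R a4@(1,4):R a5@(1,3):R a6@(1,3):R a7@(1,3):R a8@(1,0):P a9@(4,2):R
t=4: a0@(1,4):P a1@(1,3):R a2@(1,2):R a3@(3,1):R a4@(1,3):R a5@(1,2):R a6@(1,2):R a7@(1,2):R a8@(1,4):P a9@(3,2):R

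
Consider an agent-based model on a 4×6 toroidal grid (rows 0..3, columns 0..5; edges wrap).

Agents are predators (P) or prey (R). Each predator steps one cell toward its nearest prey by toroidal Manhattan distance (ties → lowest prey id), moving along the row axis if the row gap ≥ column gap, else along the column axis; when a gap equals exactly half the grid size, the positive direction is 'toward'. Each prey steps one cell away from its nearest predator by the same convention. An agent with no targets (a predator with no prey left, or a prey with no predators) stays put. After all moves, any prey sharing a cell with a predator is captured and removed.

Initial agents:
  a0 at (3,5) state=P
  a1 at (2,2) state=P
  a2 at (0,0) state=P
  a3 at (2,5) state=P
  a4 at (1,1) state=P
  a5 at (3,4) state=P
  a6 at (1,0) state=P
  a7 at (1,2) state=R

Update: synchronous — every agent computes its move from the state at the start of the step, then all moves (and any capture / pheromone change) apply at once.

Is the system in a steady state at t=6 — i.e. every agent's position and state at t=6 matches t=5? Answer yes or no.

yes

t=1: a0@(3,0):P a1@(1,2):P a2@(0,1):P a3@(2,0):P a4@(1,2):P a5@(0,4):P a6@(1,1):P a7@(0,2):R
t=2: a0@(3,1):P a1@(0,2):P a2@(0,2):P a3@(3,0):P a4@(0,2):P a5@(0,3):P a6@(0,1):P a7@(3,2):R
t=3: a0@(3,2):P a1@(3,2):P a2@(3,2):P a3@(3,1):P a4@(3,2):P a5@(3,3):P a6@(3,1):P
t=4: (unchanged — steady state)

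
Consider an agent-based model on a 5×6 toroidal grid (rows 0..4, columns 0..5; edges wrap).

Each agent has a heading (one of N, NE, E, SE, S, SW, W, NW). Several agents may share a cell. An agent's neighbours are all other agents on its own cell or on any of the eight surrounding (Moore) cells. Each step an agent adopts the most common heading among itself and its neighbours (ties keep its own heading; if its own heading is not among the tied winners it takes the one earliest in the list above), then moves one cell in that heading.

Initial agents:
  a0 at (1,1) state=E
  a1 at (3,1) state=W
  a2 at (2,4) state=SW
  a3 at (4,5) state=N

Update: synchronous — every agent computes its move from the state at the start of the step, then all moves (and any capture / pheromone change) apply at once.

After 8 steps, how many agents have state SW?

1

t=1: a0@(1,2):E a1@(3,0):W a2@(3,3):SW a3@(3,5):N
t=2: a0@(1,3):E a1@(3,5):W a2@(4,2):SW a3@(2,5):N
t=3: a0@(1,4):E a1@(3,4):W a2@(0,1):SW a3@(1,5):N
t=4: a0@(1,5):E a1@(3,3):W a2@(1,0):SW a3@(0,5):N
t=5: a0@(1,0):E a1@(3,2):W a2@(2,5):SW a3@(4,5):N
t=6: a0@(1,1):E a1@(3,1):W a2@(3,4):SW a3@(3,5):N
t=7: a0@(1,2):E a1@(3,0):W a2@(4,3):SW a3@(2,5):N
t=8: a0@(1,3):E a1@(3,5):W a2@(0,2):SW a3@(1,5):N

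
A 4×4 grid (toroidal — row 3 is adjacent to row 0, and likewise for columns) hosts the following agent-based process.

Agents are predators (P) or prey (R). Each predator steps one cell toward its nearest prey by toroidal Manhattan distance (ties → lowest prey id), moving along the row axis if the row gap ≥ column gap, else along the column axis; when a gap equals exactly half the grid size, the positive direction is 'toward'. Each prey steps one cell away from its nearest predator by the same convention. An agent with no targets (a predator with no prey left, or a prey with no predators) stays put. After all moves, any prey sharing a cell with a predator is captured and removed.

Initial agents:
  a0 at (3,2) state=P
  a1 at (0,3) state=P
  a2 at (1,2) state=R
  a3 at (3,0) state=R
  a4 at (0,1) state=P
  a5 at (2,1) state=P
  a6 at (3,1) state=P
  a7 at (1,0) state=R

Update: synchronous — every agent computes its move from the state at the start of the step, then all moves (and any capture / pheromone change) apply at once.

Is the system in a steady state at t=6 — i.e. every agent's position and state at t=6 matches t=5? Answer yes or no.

t=1: a0@(0,2):P a1@(1,3):P a3@(3,3):R a4@(1,1):P a5@(1,1):P a6@(3,0):P a7@(2,0):R
t=2: a0@(3,2):P a1@(2,3):P a4@(2,1):P a5@(2,1):P a6@(3,3):P a7@(1,0):R
t=3: a0@(0,2):P a1@(1,3):P a4@(1,1):P a5@(1,1):P a6@(0,3):P a7@(0,0):R
t=4: a0@(0,3):P a1@(0,3):P a4@(0,1):P a5@(0,1):P a6@(0,0):P
t=5: (unchanged — steady state)

yes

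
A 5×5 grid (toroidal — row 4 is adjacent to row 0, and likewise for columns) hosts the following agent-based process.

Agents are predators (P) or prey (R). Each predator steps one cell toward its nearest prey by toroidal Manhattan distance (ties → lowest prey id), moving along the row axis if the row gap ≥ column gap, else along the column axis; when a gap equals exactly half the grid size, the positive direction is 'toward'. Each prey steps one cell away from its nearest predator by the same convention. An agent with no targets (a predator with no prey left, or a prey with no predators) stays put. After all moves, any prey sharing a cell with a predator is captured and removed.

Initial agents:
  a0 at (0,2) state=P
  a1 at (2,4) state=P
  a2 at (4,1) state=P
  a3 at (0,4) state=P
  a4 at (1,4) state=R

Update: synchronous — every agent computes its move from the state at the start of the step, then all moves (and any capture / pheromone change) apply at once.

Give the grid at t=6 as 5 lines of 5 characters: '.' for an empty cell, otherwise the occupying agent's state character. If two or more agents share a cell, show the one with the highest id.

P...P
.....
.....
.....
.....

t=1: a0@(0,3):P a1@(1,4):P a2@(0,1):P a3@(1,4):P a4@(0,4):R
t=2: a0@(0,4):P a1@(0,4):P a2@(0,0):P a3@(0,4):P
t=3: (unchanged — steady state)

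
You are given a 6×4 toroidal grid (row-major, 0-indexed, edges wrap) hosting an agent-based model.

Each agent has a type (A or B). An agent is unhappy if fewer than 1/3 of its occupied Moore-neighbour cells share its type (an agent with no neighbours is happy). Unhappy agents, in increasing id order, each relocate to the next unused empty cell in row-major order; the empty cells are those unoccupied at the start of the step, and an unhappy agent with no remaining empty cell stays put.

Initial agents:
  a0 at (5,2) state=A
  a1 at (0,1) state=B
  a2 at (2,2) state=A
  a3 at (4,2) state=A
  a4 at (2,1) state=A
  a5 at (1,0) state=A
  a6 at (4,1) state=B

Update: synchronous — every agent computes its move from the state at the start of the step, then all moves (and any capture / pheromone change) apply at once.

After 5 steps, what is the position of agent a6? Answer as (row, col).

t=1: a0@(5,2):A a1@(0,0):B a2@(2,2):A a3@(4,2):A a4@(2,1):A a5@(1,0):A a6@(0,2):B
t=2: a0@(5,2):A a1@(0,1):B a2@(2,2):A a3@(4,2):A a4@(2,1):A a5@(1,0):A a6@(0,3):B
t=3: a0@(5,2):A a1@(0,0):B a2@(2,2):A a3@(4,2):A a4@(2,1):A a5@(1,0):A a6@(0,2):B
t=4: a0@(5,2):A a1@(0,1):B a2@(2,2):A a3@(4,2):A a4@(2,1):A a5@(1,0):A a6@(0,3):B
t=5: a0@(5,2):A a1@(0,0):B a2@(2,2):A a3@(4,2):A a4@(2,1):A a5@(1,0):A a6@(0,2):B

(0, 2)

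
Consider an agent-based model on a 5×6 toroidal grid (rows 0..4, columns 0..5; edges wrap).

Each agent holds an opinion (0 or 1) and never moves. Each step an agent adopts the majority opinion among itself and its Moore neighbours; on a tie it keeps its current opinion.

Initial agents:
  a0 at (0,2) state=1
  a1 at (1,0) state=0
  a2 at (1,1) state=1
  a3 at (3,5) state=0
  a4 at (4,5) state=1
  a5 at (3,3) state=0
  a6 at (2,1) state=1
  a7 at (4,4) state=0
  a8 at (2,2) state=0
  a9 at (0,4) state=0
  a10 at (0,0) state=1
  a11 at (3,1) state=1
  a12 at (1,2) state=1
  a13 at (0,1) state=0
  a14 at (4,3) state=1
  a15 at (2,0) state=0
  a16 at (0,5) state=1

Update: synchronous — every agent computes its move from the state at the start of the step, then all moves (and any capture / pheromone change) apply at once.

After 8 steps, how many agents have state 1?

t=1: a0@(0,2):1 a1@(1,0):1 a2@(1,1):1 a3@(3,5):0 a4@(4,5):1 a5@(3,3):0 a6@(2,1):1 a7@(4,4):0 a8@(2,2):1 a9@(0,4):1 a10@(0,0):1 a11@(3,1):1 a12@(1,2):1 a13@(0,1):1 a14@(4,3):0 a15@(2,0):0 a16@(0,5):1
t=2: a0@(0,2):1 a1@(1,0):1 a2@(1,1):1 a3@(3,5):0 a4@(4,5):1 a5@(3,3):0 a6@(2,1):1 a7@(4,4):0 a8@(2,2):1 a9@(0,4):1 a10@(0,0):1 a11@(3,1):1 a12@(1,2):1 a13@(0,1):1 a14@(4,3):0 a15@(2,0):1 a16@(0,5):1
t=3: (unchanged — steady state)

13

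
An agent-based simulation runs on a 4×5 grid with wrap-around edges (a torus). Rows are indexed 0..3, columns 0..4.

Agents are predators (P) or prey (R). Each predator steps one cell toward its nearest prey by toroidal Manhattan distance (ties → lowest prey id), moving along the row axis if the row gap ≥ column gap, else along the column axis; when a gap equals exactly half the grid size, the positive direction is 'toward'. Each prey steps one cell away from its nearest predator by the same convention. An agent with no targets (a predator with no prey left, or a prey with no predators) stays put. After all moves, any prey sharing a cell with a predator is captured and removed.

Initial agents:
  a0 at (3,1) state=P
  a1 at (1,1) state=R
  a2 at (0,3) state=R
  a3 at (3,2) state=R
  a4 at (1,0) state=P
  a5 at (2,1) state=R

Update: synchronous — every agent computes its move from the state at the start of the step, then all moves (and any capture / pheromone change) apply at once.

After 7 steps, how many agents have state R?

3

t=1: a0@(3,2):P a1@(1,2):R a2@(0,4):R a3@(3,3):R a4@(1,1):P
t=2: a0@(3,3):P a1@(1,3):R a2@(0,0):R a3@(3,4):R a4@(1,2):P
t=3: a0@(3,4):P a1@(1,4):R a2@(0,1):R a3@(3,0):R a4@(1,3):P
t=4: a0@(3,0):P a1@(1,0):R a2@(0,2):R a3@(3,1):R a4@(1,4):P
t=5: a0@(3,1):P a1@(1,1):R a2@(0,3):R a3@(3,2):R a4@(1,0):P
t=6: a0@(3,2):P a1@(1,2):R a2@(0,4):R a3@(3,3):R a4@(1,1):P
t=7: a0@(3,3):P a1@(1,3):R a2@(0,0):R a3@(3,4):R a4@(1,2):P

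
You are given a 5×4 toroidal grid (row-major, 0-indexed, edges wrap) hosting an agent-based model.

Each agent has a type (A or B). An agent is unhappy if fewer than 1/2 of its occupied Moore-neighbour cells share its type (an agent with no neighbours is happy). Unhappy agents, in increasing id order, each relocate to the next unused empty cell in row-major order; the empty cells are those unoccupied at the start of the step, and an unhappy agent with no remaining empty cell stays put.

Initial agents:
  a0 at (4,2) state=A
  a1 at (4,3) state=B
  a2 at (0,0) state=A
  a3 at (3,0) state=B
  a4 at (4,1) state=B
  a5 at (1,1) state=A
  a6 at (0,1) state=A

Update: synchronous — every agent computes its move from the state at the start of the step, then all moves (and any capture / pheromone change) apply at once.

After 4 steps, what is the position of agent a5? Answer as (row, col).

(1, 1)

t=1: a0@(0,2):A a1@(0,3):B a2@(0,0):A a3@(3,0):B a4@(1,0):B a5@(1,1):A a6@(0,1):A
t=2: a0@(0,2):A a1@(1,2):B a2@(0,0):A a3@(3,0):B a4@(1,3):B a5@(1,1):A a6@(0,1):A
t=3: a0@(0,2):A a1@(0,3):B a2@(0,0):A a3@(3,0):B a4@(1,0):B a5@(1,1):A a6@(0,1):A
t=4: a0@(0,2):A a1@(1,2):B a2@(0,0):A a3@(3,0):B a4@(1,3):B a5@(1,1):A a6@(0,1):A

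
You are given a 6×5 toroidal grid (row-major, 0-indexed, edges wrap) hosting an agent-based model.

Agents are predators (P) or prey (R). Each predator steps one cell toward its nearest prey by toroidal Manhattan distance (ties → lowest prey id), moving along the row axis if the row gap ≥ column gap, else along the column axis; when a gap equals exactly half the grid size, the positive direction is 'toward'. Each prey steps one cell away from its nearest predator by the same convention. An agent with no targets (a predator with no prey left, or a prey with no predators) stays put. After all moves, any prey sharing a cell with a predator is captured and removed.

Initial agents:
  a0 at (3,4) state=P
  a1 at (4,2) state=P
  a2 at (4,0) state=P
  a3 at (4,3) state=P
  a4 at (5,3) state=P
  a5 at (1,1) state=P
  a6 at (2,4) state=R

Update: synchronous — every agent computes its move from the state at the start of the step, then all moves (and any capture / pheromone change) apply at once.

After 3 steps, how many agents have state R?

1

t=1: a0@(2,4):P a1@(3,2):P a2@(3,0):P a3@(3,3):P a4@(0,3):P a5@(1,0):P a6@(1,4):R
t=2: a0@(1,4):P a1@(2,2):P a2@(2,0):P a3@(2,3):P a4@(1,3):P a5@(1,4):P a6@(0,4):R
t=3: a0@(0,4):P a1@(1,2):P a2@(1,0):P a3@(1,3):P a4@(0,3):P a5@(0,4):P a6@(5,4):R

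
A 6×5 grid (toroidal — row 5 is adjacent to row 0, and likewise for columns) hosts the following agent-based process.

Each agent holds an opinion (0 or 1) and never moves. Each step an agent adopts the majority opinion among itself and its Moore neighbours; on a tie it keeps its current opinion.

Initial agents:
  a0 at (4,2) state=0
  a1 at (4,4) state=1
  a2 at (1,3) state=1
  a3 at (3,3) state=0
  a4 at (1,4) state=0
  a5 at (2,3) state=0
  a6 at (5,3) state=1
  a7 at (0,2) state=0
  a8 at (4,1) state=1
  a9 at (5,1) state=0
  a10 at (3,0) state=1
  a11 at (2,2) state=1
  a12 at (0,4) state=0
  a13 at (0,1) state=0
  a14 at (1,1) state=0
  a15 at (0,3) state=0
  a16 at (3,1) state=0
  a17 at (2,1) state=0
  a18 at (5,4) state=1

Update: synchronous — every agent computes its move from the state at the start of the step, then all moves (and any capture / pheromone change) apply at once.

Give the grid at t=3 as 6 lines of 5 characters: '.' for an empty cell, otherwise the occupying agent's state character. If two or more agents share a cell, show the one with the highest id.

t=1: a0@(4,2):0 a1@(4,4):1 a2@(1,3):0 a3@(3,3):0 a4@(1,4):0 a5@(2,3):0 a6@(5,3):0 a7@(0,2):0 a8@(4,1):0 a9@(5,1):0 a10@(3,0):1 a11@(2,2):0 a12@(0,4):0 a13@(0,1):0 a14@(1,1):0 a15@(0,3):0 a16@(3,1):0 a17@(2,1):0 a18@(5,4):1
t=2: a0@(4,2):0 a1@(4,4):1 a2@(1,3):0 a3@(3,3):0 a4@(1,4):0 a5@(2,3):0 a6@(5,3):0 a7@(0,2):0 a8@(4,1):0 a9@(5,1):0 a10@(3,0):0 a11@(2,2):0 a12@(0,4):0 a13@(0,1):0 a14@(1,1):0 a15@(0,3):0 a16@(3,1):0 a17@(2,1):0 a18@(5,4):0
t=3: a0@(4,2):0 a1@(4,4):0 a2@(1,3):0 a3@(3,3):0 a4@(1,4):0 a5@(2,3):0 a6@(5,3):0 a7@(0,2):0 a8@(4,1):0 a9@(5,1):0 a10@(3,0):0 a11@(2,2):0 a12@(0,4):0 a13@(0,1):0 a14@(1,1):0 a15@(0,3):0 a16@(3,1):0 a17@(2,1):0 a18@(5,4):0

.0000
.0.00
.000.
00.0.
.00.0
.0.00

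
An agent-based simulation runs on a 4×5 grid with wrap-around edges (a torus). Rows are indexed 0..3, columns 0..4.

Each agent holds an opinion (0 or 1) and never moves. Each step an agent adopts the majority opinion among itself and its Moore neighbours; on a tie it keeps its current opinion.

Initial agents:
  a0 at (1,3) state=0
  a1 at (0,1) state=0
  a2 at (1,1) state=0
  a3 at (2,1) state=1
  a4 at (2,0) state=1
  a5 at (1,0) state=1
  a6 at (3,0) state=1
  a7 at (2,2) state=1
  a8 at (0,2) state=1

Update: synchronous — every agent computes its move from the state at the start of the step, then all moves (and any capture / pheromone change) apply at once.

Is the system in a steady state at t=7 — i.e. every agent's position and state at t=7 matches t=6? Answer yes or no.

t=1: a0@(1,3):1 a1@(0,1):1 a2@(1,1):1 a3@(2,1):1 a4@(2,0):1 a5@(1,0):1 a6@(3,0):1 a7@(2,2):1 a8@(0,2):0
t=2: a0@(1,3):1 a1@(0,1):1 a2@(1,1):1 a3@(2,1):1 a4@(2,0):1 a5@(1,0):1 a6@(3,0):1 a7@(2,2):1 a8@(0,2):1
t=3: (unchanged — steady state)

yes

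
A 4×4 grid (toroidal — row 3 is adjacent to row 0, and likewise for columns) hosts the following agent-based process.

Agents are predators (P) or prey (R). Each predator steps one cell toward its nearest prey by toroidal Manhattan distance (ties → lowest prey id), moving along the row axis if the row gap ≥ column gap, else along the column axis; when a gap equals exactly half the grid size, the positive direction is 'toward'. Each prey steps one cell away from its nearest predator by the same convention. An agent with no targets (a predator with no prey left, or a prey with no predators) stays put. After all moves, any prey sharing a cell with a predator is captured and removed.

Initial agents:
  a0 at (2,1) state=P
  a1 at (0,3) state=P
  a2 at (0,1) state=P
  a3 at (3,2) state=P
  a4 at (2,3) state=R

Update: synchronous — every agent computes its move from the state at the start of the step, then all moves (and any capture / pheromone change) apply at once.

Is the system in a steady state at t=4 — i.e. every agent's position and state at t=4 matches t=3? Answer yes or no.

t=1: a0@(2,2):P a1@(1,3):P a2@(1,1):P a3@(2,2):P
t=2: (unchanged — steady state)

yes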